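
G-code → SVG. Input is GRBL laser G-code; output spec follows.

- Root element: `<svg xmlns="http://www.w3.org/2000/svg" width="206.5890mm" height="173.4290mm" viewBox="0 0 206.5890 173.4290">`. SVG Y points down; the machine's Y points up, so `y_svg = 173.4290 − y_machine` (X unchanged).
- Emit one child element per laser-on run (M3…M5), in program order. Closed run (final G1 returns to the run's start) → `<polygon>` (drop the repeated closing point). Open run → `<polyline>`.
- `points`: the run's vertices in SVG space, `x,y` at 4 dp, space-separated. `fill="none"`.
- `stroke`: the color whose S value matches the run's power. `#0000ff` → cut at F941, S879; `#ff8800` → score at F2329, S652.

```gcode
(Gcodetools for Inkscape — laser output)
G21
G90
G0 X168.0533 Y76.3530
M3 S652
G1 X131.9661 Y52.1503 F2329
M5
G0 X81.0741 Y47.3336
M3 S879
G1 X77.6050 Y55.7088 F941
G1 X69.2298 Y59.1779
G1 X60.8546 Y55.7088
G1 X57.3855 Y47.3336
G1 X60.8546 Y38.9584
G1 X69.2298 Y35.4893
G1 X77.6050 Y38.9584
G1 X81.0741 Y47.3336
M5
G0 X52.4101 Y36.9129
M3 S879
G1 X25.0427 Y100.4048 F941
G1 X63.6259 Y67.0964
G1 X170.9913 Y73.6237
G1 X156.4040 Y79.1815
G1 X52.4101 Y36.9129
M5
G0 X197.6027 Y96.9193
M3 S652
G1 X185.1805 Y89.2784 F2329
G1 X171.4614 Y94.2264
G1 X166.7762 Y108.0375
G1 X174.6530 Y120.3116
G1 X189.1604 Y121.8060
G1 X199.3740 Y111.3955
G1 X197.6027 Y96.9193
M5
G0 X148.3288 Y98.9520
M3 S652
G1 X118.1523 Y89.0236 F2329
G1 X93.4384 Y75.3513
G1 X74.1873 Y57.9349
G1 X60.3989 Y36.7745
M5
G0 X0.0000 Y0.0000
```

<svg xmlns="http://www.w3.org/2000/svg" width="206.5890mm" height="173.4290mm" viewBox="0 0 206.5890 173.4290">
  <polyline points="168.0533,97.0760 131.9661,121.2787" fill="none" stroke="#ff8800"/>
  <polygon points="81.0741,126.0954 77.6050,117.7202 69.2298,114.2511 60.8546,117.7202 57.3855,126.0954 60.8546,134.4706 69.2298,137.9397 77.6050,134.4706" fill="none" stroke="#0000ff"/>
  <polygon points="52.4101,136.5161 25.0427,73.0242 63.6259,106.3326 170.9913,99.8053 156.4040,94.2475" fill="none" stroke="#0000ff"/>
  <polygon points="197.6027,76.5097 185.1805,84.1506 171.4614,79.2026 166.7762,65.3915 174.6530,53.1174 189.1604,51.6230 199.3740,62.0335" fill="none" stroke="#ff8800"/>
  <polyline points="148.3288,74.4770 118.1523,84.4054 93.4384,98.0777 74.1873,115.4941 60.3989,136.6545" fill="none" stroke="#ff8800"/>
</svg>

Machine Y-up, SVG Y-down with viewBox height 173.4290, so y_svg = 173.4290 − y_machine; X carries over.

Run 1: S652 ⇒ score layer `#ff8800`. The run is open, so emit a `<polyline>` with points (Y-flipped): 168.0533,97.0760 131.9661,121.2787.

Run 2: power S879 maps to stroke `#0000ff` (cut). The run returns to its start, so emit a `<polygon>` with points (Y-flipped): 81.0741,126.0954 77.6050,117.7202 69.2298,114.2511 60.8546,117.7202 57.3855,126.0954 60.8546,134.4706 69.2298,137.9397 77.6050,134.4706.

Run 3: S879 ⇒ cut layer `#0000ff`. The run returns to its start, so emit a `<polygon>` with points (Y-flipped): 52.4101,136.5161 25.0427,73.0242 63.6259,106.3326 170.9913,99.8053 156.4040,94.2475.

Run 4: the run's S652 means `#ff8800` (score). The run returns to its start, so emit a `<polygon>` with points (Y-flipped): 197.6027,76.5097 185.1805,84.1506 171.4614,79.2026 166.7762,65.3915 174.6530,53.1174 189.1604,51.6230 199.3740,62.0335.

Run 5: power S652 maps to stroke `#ff8800` (score). The run is open, so emit a `<polyline>` with points (Y-flipped): 148.3288,74.4770 118.1523,84.4054 93.4384,98.0777 74.1873,115.4941 60.3989,136.6545.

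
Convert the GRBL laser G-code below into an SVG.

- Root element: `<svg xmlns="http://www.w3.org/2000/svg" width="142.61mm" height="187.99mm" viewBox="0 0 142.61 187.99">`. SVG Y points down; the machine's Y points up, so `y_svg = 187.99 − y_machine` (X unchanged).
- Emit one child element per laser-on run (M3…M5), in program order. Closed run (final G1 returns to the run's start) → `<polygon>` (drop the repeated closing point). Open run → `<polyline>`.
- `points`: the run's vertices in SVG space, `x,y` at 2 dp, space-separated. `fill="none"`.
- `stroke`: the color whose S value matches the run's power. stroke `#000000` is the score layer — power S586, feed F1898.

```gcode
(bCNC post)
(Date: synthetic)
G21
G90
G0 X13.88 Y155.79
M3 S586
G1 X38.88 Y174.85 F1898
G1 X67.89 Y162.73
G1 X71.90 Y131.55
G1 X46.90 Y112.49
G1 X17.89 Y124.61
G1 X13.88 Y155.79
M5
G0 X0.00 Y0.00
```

y_svg = 187.99 − y_m. Every run uses S586, so all elements get stroke `#000000` (score).

[1] closed run; points: 13.88,32.20 38.88,13.14 67.89,25.26 71.90,56.44 46.90,75.50 17.89,63.38

<svg xmlns="http://www.w3.org/2000/svg" width="142.61mm" height="187.99mm" viewBox="0 0 142.61 187.99">
  <polygon points="13.88,32.20 38.88,13.14 67.89,25.26 71.90,56.44 46.90,75.50 17.89,63.38" fill="none" stroke="#000000"/>
</svg>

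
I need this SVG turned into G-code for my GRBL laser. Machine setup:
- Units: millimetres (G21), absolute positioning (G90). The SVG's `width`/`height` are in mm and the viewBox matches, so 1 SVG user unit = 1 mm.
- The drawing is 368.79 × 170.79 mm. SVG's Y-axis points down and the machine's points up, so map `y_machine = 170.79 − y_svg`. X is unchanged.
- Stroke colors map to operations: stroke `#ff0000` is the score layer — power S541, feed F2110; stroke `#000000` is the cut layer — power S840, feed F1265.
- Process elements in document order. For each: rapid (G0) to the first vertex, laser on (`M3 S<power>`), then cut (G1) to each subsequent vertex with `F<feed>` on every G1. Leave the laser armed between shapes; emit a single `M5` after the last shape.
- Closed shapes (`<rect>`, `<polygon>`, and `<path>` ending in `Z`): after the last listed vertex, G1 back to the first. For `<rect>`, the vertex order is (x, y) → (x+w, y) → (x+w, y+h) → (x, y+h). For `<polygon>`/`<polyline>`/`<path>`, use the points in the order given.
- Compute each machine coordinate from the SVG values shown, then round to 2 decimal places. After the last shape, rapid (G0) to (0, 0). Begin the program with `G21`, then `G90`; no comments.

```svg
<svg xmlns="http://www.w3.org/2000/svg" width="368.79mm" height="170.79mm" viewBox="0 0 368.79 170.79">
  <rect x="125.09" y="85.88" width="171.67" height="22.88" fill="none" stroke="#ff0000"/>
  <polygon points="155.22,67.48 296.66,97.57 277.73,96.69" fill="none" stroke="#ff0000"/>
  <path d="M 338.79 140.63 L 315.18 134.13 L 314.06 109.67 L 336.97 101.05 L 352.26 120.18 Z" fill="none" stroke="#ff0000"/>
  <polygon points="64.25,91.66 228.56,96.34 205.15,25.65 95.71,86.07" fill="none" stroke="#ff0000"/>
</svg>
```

G21
G90
G0 X125.09 Y84.91
M3 S541
G1 X296.76 Y84.91 F2110
G1 X296.76 Y62.03 F2110
G1 X125.09 Y62.03 F2110
G1 X125.09 Y84.91 F2110
G0 X155.22 Y103.31
M3 S541
G1 X296.66 Y73.22 F2110
G1 X277.73 Y74.10 F2110
G1 X155.22 Y103.31 F2110
G0 X338.79 Y30.16
M3 S541
G1 X315.18 Y36.66 F2110
G1 X314.06 Y61.12 F2110
G1 X336.97 Y69.74 F2110
G1 X352.26 Y50.61 F2110
G1 X338.79 Y30.16 F2110
G0 X64.25 Y79.13
M3 S541
G1 X228.56 Y74.45 F2110
G1 X205.15 Y145.14 F2110
G1 X95.71 Y84.72 F2110
G1 X64.25 Y79.13 F2110
M5
G0 X0.00 Y0.00

1 u = 1 mm; y_m = 170.79 − y.

[1] `<rect>` rectangle, #ff0000→score S541 F2110: (125.09,84.91) → (296.76,84.91) → (296.76,62.03) → (125.09,62.03) → (125.09,84.91) (closed)

[2] `<polygon>` closed polygon, #ff0000→score S541 F2110: (155.22,103.31) → (296.66,73.22) → (277.73,74.10) → (155.22,103.31) (closed)

[3] `<path>` regular polygon, #ff0000→score S541 F2110: (338.79,30.16) → (315.18,36.66) → (314.06,61.12) → (336.97,69.74) → (352.26,50.61) → (338.79,30.16) (closed)

[4] `<polygon>` closed polygon, #ff0000→score S541 F2110: (64.25,79.13) → (228.56,74.45) → (205.15,145.14) → (95.71,84.72) → (64.25,79.13) (closed)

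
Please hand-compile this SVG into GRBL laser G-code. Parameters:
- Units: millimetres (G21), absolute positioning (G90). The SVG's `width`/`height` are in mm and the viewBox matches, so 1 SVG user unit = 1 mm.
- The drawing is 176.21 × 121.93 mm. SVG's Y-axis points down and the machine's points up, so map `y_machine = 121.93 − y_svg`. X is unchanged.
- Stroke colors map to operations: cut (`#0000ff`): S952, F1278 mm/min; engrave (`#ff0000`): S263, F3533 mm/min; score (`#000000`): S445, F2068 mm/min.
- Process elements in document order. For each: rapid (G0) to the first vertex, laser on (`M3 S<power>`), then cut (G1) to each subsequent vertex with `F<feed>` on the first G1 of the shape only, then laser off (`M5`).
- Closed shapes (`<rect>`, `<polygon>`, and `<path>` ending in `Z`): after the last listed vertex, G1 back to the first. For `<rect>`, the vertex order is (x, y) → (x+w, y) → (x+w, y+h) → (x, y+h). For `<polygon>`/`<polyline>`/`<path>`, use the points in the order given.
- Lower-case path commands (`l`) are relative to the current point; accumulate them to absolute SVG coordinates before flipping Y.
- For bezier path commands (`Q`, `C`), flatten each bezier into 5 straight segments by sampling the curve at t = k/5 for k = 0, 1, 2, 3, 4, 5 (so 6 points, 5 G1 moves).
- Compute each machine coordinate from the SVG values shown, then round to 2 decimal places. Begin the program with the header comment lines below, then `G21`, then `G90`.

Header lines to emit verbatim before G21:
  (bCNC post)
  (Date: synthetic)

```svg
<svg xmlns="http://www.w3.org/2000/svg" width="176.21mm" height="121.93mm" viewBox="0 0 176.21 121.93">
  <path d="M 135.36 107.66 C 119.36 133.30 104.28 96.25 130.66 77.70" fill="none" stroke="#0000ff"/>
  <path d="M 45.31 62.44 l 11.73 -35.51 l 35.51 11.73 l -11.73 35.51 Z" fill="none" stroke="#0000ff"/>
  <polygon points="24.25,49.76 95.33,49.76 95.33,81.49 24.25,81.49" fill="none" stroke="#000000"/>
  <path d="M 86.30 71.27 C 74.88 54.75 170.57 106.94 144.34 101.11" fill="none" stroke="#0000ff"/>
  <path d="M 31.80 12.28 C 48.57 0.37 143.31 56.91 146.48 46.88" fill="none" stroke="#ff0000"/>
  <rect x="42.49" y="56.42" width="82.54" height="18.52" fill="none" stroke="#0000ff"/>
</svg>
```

Since the viewBox matches the mm dimensions, user units are millimetres directly. The only transform is the Y-flip y_m = 121.93 − y_svg.

Shape 1 is a cubic bezier drawn with `<path>`. Its stroke #0000ff means cut at S952, F1278. After flipping Y the toolpath is (135.36,14.27) → (126.19,5.76) → (119.20,8.40) → (116.31,18.29) → (119.48,31.53) → (130.66,44.23).

Shape 2 is a regular polygon drawn with `<path>`. Its stroke #0000ff means cut at S952, F1278. After flipping Y the toolpath is (45.31,59.49) → (57.04,95.00) → (92.55,83.27) → (80.82,47.76) → (45.31,59.49), returning to the start.

Shape 3 is a rectangle drawn with `<polygon>`. Its stroke #000000 means score at S445, F2068. After flipping Y the toolpath is (24.25,72.17) → (95.33,72.17) → (95.33,40.44) → (24.25,40.44) → (24.25,72.17), returning to the start.

Shape 4 is a cubic bezier drawn with `<path>`. Its stroke #0000ff means cut at S952, F1278. After flipping Y the toolpath is (86.30,50.66) → (90.47,53.34) → (109.35,45.61) → (131.95,33.56) → (147.28,23.27) → (144.34,20.82).

Shape 5 is a cubic bezier drawn with `<path>`. Its stroke #ff0000 means engrave at S263, F3533. After flipping Y the toolpath is (31.80,109.65) → (49.86,109.66) → (78.50,99.73) → (109.57,86.33) → (134.95,75.94) → (146.48,75.05).

Shape 6 is a rectangle drawn with `<rect>`. Its stroke #0000ff means cut at S952, F1278. After flipping Y the toolpath is (42.49,65.51) → (125.03,65.51) → (125.03,46.99) → (42.49,46.99) → (42.49,65.51), returning to the start.

(bCNC post)
(Date: synthetic)
G21
G90
G0 X135.36 Y14.27
M3 S952
G1 X126.19 Y5.76 F1278
G1 X119.20 Y8.40
G1 X116.31 Y18.29
G1 X119.48 Y31.53
G1 X130.66 Y44.23
M5
G0 X45.31 Y59.49
M3 S952
G1 X57.04 Y95.00 F1278
G1 X92.55 Y83.27
G1 X80.82 Y47.76
G1 X45.31 Y59.49
M5
G0 X24.25 Y72.17
M3 S445
G1 X95.33 Y72.17 F2068
G1 X95.33 Y40.44
G1 X24.25 Y40.44
G1 X24.25 Y72.17
M5
G0 X86.30 Y50.66
M3 S952
G1 X90.47 Y53.34 F1278
G1 X109.35 Y45.61
G1 X131.95 Y33.56
G1 X147.28 Y23.27
G1 X144.34 Y20.82
M5
G0 X31.80 Y109.65
M3 S263
G1 X49.86 Y109.66 F3533
G1 X78.50 Y99.73
G1 X109.57 Y86.33
G1 X134.95 Y75.94
G1 X146.48 Y75.05
M5
G0 X42.49 Y65.51
M3 S952
G1 X125.03 Y65.51 F1278
G1 X125.03 Y46.99
G1 X42.49 Y46.99
G1 X42.49 Y65.51
M5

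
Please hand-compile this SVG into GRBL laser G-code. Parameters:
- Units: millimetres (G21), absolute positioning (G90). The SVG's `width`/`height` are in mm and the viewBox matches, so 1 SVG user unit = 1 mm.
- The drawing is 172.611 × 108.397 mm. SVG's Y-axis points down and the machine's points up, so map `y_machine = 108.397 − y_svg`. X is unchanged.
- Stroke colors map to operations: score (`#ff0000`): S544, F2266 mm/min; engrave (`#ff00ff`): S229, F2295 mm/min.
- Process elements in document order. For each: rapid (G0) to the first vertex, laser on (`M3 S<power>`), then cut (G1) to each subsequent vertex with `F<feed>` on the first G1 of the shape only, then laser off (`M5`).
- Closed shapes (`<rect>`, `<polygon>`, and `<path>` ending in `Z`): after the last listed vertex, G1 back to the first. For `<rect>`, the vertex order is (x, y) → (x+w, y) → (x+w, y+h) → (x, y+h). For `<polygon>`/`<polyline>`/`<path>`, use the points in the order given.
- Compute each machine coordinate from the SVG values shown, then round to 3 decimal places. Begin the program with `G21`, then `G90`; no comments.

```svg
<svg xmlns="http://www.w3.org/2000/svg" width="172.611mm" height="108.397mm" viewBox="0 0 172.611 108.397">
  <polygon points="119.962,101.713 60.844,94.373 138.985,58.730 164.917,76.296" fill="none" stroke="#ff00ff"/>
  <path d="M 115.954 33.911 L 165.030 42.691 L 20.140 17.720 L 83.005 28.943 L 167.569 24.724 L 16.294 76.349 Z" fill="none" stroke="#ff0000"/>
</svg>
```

G21
G90
G0 X119.962 Y6.684
M3 S229
G1 X60.844 Y14.024 F2295
G1 X138.985 Y49.667
G1 X164.917 Y32.101
G1 X119.962 Y6.684
M5
G0 X115.954 Y74.486
M3 S544
G1 X165.030 Y65.706 F2266
G1 X20.140 Y90.677
G1 X83.005 Y79.454
G1 X167.569 Y83.673
G1 X16.294 Y32.048
G1 X115.954 Y74.486
M5

1 u = 1 mm; y_m = 108.397 − y.

[1] `<polygon>` closed polygon, #ff00ff→engrave S229 F2295: (119.962,6.684) → (60.844,14.024) → (138.985,49.667) → (164.917,32.101) → (119.962,6.684) (closed)

[2] `<path>` closed polygon, #ff0000→score S544 F2266: (115.954,74.486) → (165.030,65.706) → (20.140,90.677) → (83.005,79.454) → (167.569,83.673) → (16.294,32.048) → (115.954,74.486) (closed)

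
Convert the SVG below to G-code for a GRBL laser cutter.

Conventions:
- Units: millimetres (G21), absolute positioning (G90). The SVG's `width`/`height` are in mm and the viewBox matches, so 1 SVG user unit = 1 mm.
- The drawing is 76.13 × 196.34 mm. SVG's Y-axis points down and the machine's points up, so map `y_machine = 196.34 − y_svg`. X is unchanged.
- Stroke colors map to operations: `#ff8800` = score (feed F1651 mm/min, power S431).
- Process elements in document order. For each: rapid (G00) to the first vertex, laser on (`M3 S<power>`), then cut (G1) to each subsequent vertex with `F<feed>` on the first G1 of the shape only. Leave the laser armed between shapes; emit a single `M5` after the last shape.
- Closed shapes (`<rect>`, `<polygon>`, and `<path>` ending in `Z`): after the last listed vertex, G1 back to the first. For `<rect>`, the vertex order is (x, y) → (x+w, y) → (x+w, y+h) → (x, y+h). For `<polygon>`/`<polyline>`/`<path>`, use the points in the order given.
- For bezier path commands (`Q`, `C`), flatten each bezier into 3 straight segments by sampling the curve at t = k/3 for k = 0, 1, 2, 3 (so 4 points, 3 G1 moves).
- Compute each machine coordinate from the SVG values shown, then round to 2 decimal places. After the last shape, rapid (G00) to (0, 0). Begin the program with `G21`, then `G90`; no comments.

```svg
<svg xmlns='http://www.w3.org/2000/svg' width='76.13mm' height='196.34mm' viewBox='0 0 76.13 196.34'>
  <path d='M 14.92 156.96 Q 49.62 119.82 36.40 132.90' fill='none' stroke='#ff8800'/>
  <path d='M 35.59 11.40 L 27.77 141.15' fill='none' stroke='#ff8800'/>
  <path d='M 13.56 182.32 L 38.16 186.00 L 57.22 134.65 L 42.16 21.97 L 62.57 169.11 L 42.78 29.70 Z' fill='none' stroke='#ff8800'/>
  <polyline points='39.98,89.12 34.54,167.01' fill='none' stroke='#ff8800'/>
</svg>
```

G21
G90
G00 X14.92 Y39.38
M3 S431
G1 X32.73 Y58.56 F1651
G1 X39.89 Y66.58
G1 X36.40 Y63.44
G00 X35.59 Y184.94
M3 S431
G1 X27.77 Y55.19 F1651
G00 X13.56 Y14.02
M3 S431
G1 X38.16 Y10.34 F1651
G1 X57.22 Y61.69
G1 X42.16 Y174.37
G1 X62.57 Y27.23
G1 X42.78 Y166.64
G1 X13.56 Y14.02
G00 X39.98 Y107.22
M3 S431
G1 X34.54 Y29.33 F1651
M5
G00 X0.00 Y0.00

1 u = 1 mm; y_m = 196.34 − y.

[1] `<path>` quadratic bezier, #ff8800→score S431 F1651: (14.92,39.38) → (32.73,58.56) → (39.89,66.58) → (36.40,63.44)

[2] `<path>` line segment, #ff8800→score S431 F1651: (35.59,184.94) → (27.77,55.19)

[3] `<path>` closed polygon, #ff8800→score S431 F1651: (13.56,14.02) → (38.16,10.34) → (57.22,61.69) → (42.16,174.37) → (62.57,27.23) → (42.78,166.64) → (13.56,14.02) (closed)

[4] `<polyline>` line segment, #ff8800→score S431 F1651: (39.98,107.22) → (34.54,29.33)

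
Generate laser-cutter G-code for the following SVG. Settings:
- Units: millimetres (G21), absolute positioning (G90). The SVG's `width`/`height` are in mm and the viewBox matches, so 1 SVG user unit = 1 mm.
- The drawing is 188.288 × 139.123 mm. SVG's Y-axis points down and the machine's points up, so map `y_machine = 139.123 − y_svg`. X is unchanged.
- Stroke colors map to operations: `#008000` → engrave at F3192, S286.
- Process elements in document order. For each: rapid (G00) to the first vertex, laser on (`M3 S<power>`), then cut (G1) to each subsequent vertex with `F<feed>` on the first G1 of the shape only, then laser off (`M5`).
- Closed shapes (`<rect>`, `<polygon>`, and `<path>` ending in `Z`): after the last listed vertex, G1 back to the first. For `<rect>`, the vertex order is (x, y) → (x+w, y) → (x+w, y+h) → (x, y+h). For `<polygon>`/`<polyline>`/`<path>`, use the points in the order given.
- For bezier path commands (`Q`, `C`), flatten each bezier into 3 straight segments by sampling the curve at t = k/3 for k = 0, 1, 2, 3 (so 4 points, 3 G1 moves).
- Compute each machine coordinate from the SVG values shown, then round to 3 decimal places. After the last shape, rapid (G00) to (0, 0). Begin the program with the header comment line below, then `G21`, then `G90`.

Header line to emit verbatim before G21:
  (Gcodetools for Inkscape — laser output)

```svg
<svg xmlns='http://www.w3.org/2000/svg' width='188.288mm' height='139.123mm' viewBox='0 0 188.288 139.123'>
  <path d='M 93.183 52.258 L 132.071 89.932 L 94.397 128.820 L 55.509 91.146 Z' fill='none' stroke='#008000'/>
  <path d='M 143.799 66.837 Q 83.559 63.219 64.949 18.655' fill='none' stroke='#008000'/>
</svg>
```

1 u = 1 mm; y_m = 139.123 − y.

[1] `<path>` regular polygon, #008000→engrave S286 F3192: (93.183,86.865) → (132.071,49.191) → (94.397,10.303) → (55.509,47.977) → (93.183,86.865) (closed)

[2] `<path>` quadratic bezier, #008000→engrave S286 F3192: (143.799,72.286) → (108.265,79.248) → (81.981,95.308) → (64.949,120.468)

(Gcodetools for Inkscape — laser output)
G21
G90
G00 X93.183 Y86.865
M3 S286
G1 X132.071 Y49.191 F3192
G1 X94.397 Y10.303
G1 X55.509 Y47.977
G1 X93.183 Y86.865
M5
G00 X143.799 Y72.286
M3 S286
G1 X108.265 Y79.248 F3192
G1 X81.981 Y95.308
G1 X64.949 Y120.468
M5
G00 X0.000 Y0.000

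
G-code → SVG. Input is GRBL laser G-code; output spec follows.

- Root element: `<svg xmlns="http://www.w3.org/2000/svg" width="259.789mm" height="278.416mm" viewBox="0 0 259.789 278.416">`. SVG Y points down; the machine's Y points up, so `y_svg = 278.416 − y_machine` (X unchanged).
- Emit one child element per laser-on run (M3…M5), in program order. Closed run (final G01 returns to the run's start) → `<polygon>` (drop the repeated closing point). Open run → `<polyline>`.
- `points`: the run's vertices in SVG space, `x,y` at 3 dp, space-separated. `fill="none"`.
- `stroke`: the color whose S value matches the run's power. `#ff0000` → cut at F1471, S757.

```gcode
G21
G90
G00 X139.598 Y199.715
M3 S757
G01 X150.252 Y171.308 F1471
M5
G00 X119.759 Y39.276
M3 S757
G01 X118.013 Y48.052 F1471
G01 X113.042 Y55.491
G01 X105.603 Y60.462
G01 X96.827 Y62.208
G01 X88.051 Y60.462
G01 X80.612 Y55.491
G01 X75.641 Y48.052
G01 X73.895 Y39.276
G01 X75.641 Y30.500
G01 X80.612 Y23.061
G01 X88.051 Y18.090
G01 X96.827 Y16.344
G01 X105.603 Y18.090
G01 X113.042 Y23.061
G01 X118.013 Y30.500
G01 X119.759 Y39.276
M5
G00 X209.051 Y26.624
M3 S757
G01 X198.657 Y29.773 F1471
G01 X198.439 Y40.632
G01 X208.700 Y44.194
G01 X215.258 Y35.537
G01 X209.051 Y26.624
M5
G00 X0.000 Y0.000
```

<svg xmlns="http://www.w3.org/2000/svg" width="259.789mm" height="278.416mm" viewBox="0 0 259.789 278.416">
  <polyline points="139.598,78.701 150.252,107.108" fill="none" stroke="#ff0000"/>
  <polygon points="119.759,239.140 118.013,230.364 113.042,222.925 105.603,217.954 96.827,216.208 88.051,217.954 80.612,222.925 75.641,230.364 73.895,239.140 75.641,247.916 80.612,255.355 88.051,260.326 96.827,262.072 105.603,260.326 113.042,255.355 118.013,247.916" fill="none" stroke="#ff0000"/>
  <polygon points="209.051,251.792 198.657,248.643 198.439,237.784 208.700,234.222 215.258,242.879" fill="none" stroke="#ff0000"/>
</svg>

y_svg = 278.416 − y_m. Every run uses S757, so all elements get stroke `#ff0000` (cut).

[1] open run; points: 139.598,78.701 150.252,107.108

[2] closed run; points: 119.759,239.140 118.013,230.364 113.042,222.925 105.603,217.954 96.827,216.208 88.051,217.954 80.612,222.925 75.641,230.364 73.895,239.140 75.641,247.916 80.612,255.355 88.051,260.326 96.827,262.072 105.603,260.326 113.042,255.355 118.013,247.916

[3] closed run; points: 209.051,251.792 198.657,248.643 198.439,237.784 208.700,234.222 215.258,242.879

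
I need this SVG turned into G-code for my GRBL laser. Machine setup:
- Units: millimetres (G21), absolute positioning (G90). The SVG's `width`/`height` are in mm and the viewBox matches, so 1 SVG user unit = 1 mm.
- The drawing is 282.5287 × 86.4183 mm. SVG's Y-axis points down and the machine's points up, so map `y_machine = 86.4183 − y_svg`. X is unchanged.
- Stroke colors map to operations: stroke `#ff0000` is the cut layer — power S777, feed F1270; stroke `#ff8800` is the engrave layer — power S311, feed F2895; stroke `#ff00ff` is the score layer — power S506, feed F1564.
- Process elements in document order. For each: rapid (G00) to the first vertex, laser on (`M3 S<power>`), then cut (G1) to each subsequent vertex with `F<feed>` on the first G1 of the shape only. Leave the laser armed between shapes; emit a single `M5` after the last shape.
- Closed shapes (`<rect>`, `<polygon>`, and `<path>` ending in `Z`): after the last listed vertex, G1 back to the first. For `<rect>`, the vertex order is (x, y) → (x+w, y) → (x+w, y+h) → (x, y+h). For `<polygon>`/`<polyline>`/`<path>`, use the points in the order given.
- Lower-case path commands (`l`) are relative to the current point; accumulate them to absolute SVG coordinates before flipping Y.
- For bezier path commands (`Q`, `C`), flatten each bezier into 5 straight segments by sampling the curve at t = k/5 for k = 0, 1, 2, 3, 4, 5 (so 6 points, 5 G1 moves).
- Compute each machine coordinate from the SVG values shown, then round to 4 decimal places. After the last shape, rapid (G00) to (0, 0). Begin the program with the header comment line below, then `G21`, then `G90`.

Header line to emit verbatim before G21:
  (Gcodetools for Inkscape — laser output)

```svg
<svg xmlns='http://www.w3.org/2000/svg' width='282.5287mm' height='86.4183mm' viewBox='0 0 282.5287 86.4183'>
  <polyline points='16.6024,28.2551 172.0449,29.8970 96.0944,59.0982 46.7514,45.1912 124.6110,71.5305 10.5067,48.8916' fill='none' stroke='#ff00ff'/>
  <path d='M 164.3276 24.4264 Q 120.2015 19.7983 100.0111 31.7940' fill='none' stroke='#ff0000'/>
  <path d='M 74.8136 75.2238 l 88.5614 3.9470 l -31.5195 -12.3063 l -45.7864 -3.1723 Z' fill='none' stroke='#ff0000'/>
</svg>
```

(Gcodetools for Inkscape — laser output)
G21
G90
G00 X16.6024 Y58.1632
M3 S506
G1 X172.0449 Y56.5213 F1564
G1 X96.0944 Y27.3201
G1 X46.7514 Y41.2271
G1 X124.6110 Y14.8878
G1 X10.5067 Y37.5267
G00 X164.3276 Y61.9919
M3 S777
G1 X147.6346 Y63.1782 F1270
G1 X132.8564 Y63.0346
G1 X119.9931 Y61.5611
G1 X109.0447 Y58.7576
G1 X100.0111 Y54.6243
G00 X74.8136 Y11.1945
M3 S777
G1 X163.3750 Y7.2475 F1270
G1 X131.8555 Y19.5538
G1 X86.0691 Y22.7261
G1 X74.8136 Y11.1945
M5
G00 X0.0000 Y0.0000

1 u = 1 mm; y_m = 86.4183 − y.

[1] `<polyline>` open polyline, #ff00ff→score S506 F1564: (16.6024,58.1632) → (172.0449,56.5213) → (96.0944,27.3201) → (46.7514,41.2271) → (124.6110,14.8878) → (10.5067,37.5267)

[2] `<path>` quadratic bezier, #ff0000→cut S777 F1270: (164.3276,61.9919) → (147.6346,63.1782) → (132.8564,63.0346) → (119.9931,61.5611) → (109.0447,58.7576) → (100.0111,54.6243)

[3] `<path>` closed polygon, #ff0000→cut S777 F1270: (74.8136,11.1945) → (163.3750,7.2475) → (131.8555,19.5538) → (86.0691,22.7261) → (74.8136,11.1945) (closed)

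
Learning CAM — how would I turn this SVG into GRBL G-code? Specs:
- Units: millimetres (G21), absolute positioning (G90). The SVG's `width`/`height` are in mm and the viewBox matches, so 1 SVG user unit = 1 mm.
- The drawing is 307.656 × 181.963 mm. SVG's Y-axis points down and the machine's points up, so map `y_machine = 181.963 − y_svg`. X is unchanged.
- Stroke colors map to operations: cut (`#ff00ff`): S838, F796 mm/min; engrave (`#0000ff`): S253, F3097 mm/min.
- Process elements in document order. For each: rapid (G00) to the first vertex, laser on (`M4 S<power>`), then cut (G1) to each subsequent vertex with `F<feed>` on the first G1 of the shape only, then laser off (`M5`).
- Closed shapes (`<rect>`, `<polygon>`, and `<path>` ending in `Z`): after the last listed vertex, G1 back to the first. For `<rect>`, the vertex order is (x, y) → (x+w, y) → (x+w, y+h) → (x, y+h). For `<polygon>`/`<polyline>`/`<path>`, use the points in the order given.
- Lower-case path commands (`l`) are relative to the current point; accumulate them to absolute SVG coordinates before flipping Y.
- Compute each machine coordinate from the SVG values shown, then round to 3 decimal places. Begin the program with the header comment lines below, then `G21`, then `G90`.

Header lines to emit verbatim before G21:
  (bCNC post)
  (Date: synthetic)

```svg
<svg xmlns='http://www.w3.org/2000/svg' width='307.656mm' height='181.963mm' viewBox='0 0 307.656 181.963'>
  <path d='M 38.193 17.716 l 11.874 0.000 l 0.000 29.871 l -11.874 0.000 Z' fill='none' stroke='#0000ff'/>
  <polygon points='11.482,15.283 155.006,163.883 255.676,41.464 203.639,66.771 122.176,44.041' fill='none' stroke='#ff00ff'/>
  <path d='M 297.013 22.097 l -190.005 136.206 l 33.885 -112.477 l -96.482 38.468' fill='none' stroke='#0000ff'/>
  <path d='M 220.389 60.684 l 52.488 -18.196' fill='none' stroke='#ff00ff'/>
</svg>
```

(bCNC post)
(Date: synthetic)
G21
G90
G00 X38.193 Y164.247
M4 S253
G1 X50.067 Y164.247 F3097
G1 X50.067 Y134.376
G1 X38.193 Y134.376
G1 X38.193 Y164.247
M5
G00 X11.482 Y166.680
M4 S838
G1 X155.006 Y18.080 F796
G1 X255.676 Y140.499
G1 X203.639 Y115.192
G1 X122.176 Y137.922
G1 X11.482 Y166.680
M5
G00 X297.013 Y159.866
M4 S253
G1 X107.008 Y23.660 F3097
G1 X140.893 Y136.137
G1 X44.411 Y97.669
M5
G00 X220.389 Y121.279
M4 S838
G1 X272.877 Y139.475 F796
M5

viewBox `0 0 307.656 181.963` with mm width/height → 1 unit = 1 mm. Flip: y_m = 181.963 − y_svg.

**Shape 1** — `<path>` rectangle, stroke `#0000ff` → engrave (S253, F3097). Machine vertices: (38.193,164.247) → (50.067,164.247) → (50.067,134.376) → (38.193,134.376) → (38.193,164.247). Closed: final G1 returns to the first vertex.

**Shape 2** — `<polygon>` closed polygon, stroke `#ff00ff` → cut (S838, F796). Machine vertices: (11.482,166.680) → (155.006,18.080) → (255.676,140.499) → (203.639,115.192) → (122.176,137.922) → (11.482,166.680). Closed: final G1 returns to the first vertex.

**Shape 3** — `<path>` open polyline, stroke `#0000ff` → engrave (S253, F3097). Machine vertices: (297.013,159.866) → (107.008,23.660) → (140.893,136.137) → (44.411,97.669). Open path.

**Shape 4** — `<path>` line segment, stroke `#ff00ff` → cut (S838, F796). Machine vertices: (220.389,121.279) → (272.877,139.475). Open path.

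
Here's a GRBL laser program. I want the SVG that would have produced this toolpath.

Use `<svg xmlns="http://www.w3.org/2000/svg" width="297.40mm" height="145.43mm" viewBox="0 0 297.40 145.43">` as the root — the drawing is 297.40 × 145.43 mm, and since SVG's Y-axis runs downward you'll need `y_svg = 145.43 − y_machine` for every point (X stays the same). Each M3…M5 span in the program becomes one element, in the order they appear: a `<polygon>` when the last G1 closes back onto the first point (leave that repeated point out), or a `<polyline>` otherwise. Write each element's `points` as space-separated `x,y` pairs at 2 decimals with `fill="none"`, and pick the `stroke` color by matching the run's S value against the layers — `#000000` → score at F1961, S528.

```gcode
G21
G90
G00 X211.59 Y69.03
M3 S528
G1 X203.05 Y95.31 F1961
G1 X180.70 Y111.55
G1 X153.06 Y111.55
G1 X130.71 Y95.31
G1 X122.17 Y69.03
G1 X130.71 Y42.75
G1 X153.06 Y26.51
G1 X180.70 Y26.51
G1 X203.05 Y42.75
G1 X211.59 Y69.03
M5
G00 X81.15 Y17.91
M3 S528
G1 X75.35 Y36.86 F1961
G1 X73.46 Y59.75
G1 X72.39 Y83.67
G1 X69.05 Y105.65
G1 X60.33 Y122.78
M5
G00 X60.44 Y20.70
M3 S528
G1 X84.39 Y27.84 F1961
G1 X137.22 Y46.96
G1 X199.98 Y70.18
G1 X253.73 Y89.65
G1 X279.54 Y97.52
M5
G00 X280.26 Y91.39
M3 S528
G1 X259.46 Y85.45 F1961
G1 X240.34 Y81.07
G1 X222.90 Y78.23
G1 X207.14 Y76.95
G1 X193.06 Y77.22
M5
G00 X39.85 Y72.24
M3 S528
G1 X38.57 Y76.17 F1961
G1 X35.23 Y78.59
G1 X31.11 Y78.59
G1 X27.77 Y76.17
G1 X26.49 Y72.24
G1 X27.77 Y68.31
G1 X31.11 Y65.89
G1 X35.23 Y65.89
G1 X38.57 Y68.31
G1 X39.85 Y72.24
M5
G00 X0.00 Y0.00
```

y_svg = 145.43 − y_m. Every run uses S528, so all elements get stroke `#000000` (score).

[1] closed run; points: 211.59,76.40 203.05,50.12 180.70,33.88 153.06,33.88 130.71,50.12 122.17,76.40 130.71,102.68 153.06,118.92 180.70,118.92 203.05,102.68

[2] open run; points: 81.15,127.52 75.35,108.57 73.46,85.68 72.39,61.76 69.05,39.78 60.33,22.65

[3] open run; points: 60.44,124.73 84.39,117.59 137.22,98.47 199.98,75.25 253.73,55.78 279.54,47.91

[4] open run; points: 280.26,54.04 259.46,59.98 240.34,64.36 222.90,67.20 207.14,68.48 193.06,68.21

[5] closed run; points: 39.85,73.19 38.57,69.26 35.23,66.84 31.11,66.84 27.77,69.26 26.49,73.19 27.77,77.12 31.11,79.54 35.23,79.54 38.57,77.12

<svg xmlns="http://www.w3.org/2000/svg" width="297.40mm" height="145.43mm" viewBox="0 0 297.40 145.43">
  <polygon points="211.59,76.40 203.05,50.12 180.70,33.88 153.06,33.88 130.71,50.12 122.17,76.40 130.71,102.68 153.06,118.92 180.70,118.92 203.05,102.68" fill="none" stroke="#000000"/>
  <polyline points="81.15,127.52 75.35,108.57 73.46,85.68 72.39,61.76 69.05,39.78 60.33,22.65" fill="none" stroke="#000000"/>
  <polyline points="60.44,124.73 84.39,117.59 137.22,98.47 199.98,75.25 253.73,55.78 279.54,47.91" fill="none" stroke="#000000"/>
  <polyline points="280.26,54.04 259.46,59.98 240.34,64.36 222.90,67.20 207.14,68.48 193.06,68.21" fill="none" stroke="#000000"/>
  <polygon points="39.85,73.19 38.57,69.26 35.23,66.84 31.11,66.84 27.77,69.26 26.49,73.19 27.77,77.12 31.11,79.54 35.23,79.54 38.57,77.12" fill="none" stroke="#000000"/>
</svg>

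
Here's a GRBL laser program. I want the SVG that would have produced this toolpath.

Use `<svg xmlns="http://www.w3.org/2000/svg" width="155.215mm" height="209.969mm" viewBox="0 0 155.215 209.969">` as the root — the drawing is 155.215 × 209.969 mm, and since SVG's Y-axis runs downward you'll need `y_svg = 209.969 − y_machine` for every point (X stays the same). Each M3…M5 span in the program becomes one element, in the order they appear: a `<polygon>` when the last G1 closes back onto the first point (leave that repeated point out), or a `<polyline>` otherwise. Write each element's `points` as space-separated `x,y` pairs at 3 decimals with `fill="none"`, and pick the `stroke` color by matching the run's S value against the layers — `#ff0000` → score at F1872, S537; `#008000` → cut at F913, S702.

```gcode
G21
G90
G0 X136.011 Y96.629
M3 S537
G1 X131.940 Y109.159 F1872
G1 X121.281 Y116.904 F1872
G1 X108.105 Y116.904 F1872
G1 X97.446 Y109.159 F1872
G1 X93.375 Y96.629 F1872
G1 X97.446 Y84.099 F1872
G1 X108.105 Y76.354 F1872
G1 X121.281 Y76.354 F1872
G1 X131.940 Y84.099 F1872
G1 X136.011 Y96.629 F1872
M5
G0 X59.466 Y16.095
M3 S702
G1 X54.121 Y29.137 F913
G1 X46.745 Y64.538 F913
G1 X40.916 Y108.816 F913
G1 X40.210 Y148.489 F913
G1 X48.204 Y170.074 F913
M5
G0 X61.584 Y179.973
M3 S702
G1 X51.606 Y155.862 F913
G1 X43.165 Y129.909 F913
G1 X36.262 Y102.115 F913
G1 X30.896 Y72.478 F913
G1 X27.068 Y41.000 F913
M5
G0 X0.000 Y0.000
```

Machine Y-up, SVG Y-down with viewBox height 209.969, so y_svg = 209.969 − y_machine; X carries over.

Run 1: S537 ⇒ score layer `#ff0000`. The run returns to its start, so emit a `<polygon>` with points (Y-flipped): 136.011,113.340 131.940,100.810 121.281,93.065 108.105,93.065 97.446,100.810 93.375,113.340 97.446,125.870 108.105,133.615 121.281,133.615 131.940,125.870.

Run 2: S702 ⇒ cut layer `#008000`. The run is open, so emit a `<polyline>` with points (Y-flipped): 59.466,193.874 54.121,180.832 46.745,145.431 40.916,101.153 40.210,61.480 48.204,39.895.

Run 3: power S702 maps to stroke `#008000` (cut). The run is open, so emit a `<polyline>` with points (Y-flipped): 61.584,29.996 51.606,54.107 43.165,80.060 36.262,107.854 30.896,137.491 27.068,168.969.

<svg xmlns="http://www.w3.org/2000/svg" width="155.215mm" height="209.969mm" viewBox="0 0 155.215 209.969">
  <polygon points="136.011,113.340 131.940,100.810 121.281,93.065 108.105,93.065 97.446,100.810 93.375,113.340 97.446,125.870 108.105,133.615 121.281,133.615 131.940,125.870" fill="none" stroke="#ff0000"/>
  <polyline points="59.466,193.874 54.121,180.832 46.745,145.431 40.916,101.153 40.210,61.480 48.204,39.895" fill="none" stroke="#008000"/>
  <polyline points="61.584,29.996 51.606,54.107 43.165,80.060 36.262,107.854 30.896,137.491 27.068,168.969" fill="none" stroke="#008000"/>
</svg>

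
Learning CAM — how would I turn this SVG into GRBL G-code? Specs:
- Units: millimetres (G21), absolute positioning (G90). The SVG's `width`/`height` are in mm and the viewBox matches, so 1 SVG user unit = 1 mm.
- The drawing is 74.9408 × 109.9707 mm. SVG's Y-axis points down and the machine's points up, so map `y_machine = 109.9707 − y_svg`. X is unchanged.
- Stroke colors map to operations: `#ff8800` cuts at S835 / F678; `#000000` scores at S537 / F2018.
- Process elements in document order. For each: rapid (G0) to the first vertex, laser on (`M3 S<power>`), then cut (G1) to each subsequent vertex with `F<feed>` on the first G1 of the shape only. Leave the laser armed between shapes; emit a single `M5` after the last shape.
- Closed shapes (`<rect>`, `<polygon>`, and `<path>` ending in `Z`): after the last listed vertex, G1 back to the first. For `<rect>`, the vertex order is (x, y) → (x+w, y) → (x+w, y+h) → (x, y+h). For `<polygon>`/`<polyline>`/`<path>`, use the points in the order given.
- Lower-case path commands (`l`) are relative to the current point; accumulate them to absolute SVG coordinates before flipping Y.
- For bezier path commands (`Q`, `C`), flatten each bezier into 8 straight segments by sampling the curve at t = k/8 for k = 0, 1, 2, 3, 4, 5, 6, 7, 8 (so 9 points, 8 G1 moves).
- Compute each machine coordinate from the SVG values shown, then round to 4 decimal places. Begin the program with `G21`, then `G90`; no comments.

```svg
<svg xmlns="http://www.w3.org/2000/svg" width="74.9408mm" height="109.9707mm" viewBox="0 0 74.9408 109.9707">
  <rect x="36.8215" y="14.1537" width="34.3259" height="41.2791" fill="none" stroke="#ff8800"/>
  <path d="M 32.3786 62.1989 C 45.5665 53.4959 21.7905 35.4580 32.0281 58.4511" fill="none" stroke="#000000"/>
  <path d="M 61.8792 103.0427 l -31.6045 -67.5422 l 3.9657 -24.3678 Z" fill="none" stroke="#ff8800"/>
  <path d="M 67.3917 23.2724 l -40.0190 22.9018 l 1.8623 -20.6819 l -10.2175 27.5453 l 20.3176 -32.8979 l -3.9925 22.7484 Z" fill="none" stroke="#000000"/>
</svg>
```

viewBox `0 0 74.9408 109.9707` with mm width/height → 1 unit = 1 mm. Flip: y_m = 109.9707 − y_svg.

**Shape 1** — `<rect>` rectangle, stroke `#ff8800` → cut (S835, F678). Machine vertices: (36.8215,95.8170) → (71.1474,95.8170) → (71.1474,54.5379) → (36.8215,54.5379) → (36.8215,95.8170). Closed: final G1 returns to the first vertex.

**Shape 2** — `<path>` cubic bezier, stroke `#000000` → score (S537, F2018). Control points (SVG): P0=(32.3786,62.1989), P1=(45.5665,53.4959), P2=(21.7905,35.4580), P3=(32.0281,58.4511); sampled at t=k/8. Machine vertices: (32.3786,47.7718) → (35.7300,51.3746) → (36.4478,55.2624) → (35.3638,58.8448) → (33.3097,61.5317) → (31.1173,62.7329) → (29.6184,61.8581) → (29.6448,58.3171) → (32.0281,51.5196). Open path.

**Shape 3** — `<path>` closed polygon, stroke `#ff8800` → cut (S835, F678). Machine vertices: (61.8792,6.9280) → (30.2747,74.4702) → (34.2404,98.8380) → (61.8792,6.9280). Closed: final G1 returns to the first vertex.

**Shape 4** — `<path>` closed polygon, stroke `#000000` → score (S537, F2018). Machine vertices: (67.3917,86.6983) → (27.3727,63.7965) → (29.2350,84.4784) → (19.0175,56.9331) → (39.3351,89.8310) → (35.3426,67.0826) → (67.3917,86.6983). Closed: final G1 returns to the first vertex.

G21
G90
G0 X36.8215 Y95.8170
M3 S835
G1 X71.1474 Y95.8170 F678
G1 X71.1474 Y54.5379
G1 X36.8215 Y54.5379
G1 X36.8215 Y95.8170
G0 X32.3786 Y47.7718
M3 S537
G1 X35.7300 Y51.3746 F2018
G1 X36.4478 Y55.2624
G1 X35.3638 Y58.8448
G1 X33.3097 Y61.5317
G1 X31.1173 Y62.7329
G1 X29.6184 Y61.8581
G1 X29.6448 Y58.3171
G1 X32.0281 Y51.5196
G0 X61.8792 Y6.9280
M3 S835
G1 X30.2747 Y74.4702 F678
G1 X34.2404 Y98.8380
G1 X61.8792 Y6.9280
G0 X67.3917 Y86.6983
M3 S537
G1 X27.3727 Y63.7965 F2018
G1 X29.2350 Y84.4784
G1 X19.0175 Y56.9331
G1 X39.3351 Y89.8310
G1 X35.3426 Y67.0826
G1 X67.3917 Y86.6983
M5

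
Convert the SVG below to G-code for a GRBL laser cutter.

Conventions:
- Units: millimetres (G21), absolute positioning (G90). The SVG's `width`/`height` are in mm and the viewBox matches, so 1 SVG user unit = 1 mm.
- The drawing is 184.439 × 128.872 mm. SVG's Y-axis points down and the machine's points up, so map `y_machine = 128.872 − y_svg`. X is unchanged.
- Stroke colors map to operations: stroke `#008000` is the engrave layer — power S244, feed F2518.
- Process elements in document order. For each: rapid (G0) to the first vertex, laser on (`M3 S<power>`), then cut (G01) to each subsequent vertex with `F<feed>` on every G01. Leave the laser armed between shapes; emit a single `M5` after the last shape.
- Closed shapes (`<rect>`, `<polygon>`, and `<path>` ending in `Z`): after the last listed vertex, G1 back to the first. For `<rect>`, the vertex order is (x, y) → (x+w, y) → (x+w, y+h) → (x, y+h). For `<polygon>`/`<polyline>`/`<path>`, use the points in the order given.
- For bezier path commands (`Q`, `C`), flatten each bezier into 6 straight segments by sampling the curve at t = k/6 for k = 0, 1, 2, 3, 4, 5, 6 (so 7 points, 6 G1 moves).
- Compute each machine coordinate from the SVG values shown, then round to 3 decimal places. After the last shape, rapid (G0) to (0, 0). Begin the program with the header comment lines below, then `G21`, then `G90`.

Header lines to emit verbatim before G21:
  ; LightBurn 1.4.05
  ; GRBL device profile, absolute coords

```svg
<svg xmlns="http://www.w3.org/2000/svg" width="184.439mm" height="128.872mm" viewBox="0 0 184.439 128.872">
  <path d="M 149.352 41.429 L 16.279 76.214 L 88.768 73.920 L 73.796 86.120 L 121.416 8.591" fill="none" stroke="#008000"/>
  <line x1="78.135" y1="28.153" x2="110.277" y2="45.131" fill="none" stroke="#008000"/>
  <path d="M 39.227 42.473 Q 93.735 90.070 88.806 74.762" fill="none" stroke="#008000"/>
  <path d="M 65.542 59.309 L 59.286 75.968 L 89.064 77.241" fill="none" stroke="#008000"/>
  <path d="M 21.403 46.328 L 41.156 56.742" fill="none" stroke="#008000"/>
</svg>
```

; LightBurn 1.4.05
; GRBL device profile, absolute coords
G21
G90
G0 X149.352 Y87.443
M3 S244
G01 X16.279 Y52.658 F2518
G01 X88.768 Y54.952 F2518
G01 X73.796 Y42.752 F2518
G01 X121.416 Y120.281 F2518
G0 X78.135 Y100.719
M3 S244
G01 X110.277 Y83.741 F2518
G0 X39.227 Y86.399
M3 S244
G01 X55.745 Y72.281 F2518
G01 X68.962 Y61.657 F2518
G01 X78.876 Y54.528 F2518
G01 X85.488 Y50.894 F2518
G01 X88.798 Y50.755 F2518
G01 X88.806 Y54.110 F2518
G0 X65.542 Y69.563
M3 S244
G01 X59.286 Y52.904 F2518
G01 X89.064 Y51.631 F2518
G0 X21.403 Y82.544
M3 S244
G01 X41.156 Y72.130 F2518
M5
G0 X0.000 Y0.000

Since the viewBox matches the mm dimensions, user units are millimetres directly. The only transform is the Y-flip y_m = 128.872 − y_svg.

Shape 1 is a open polyline drawn with `<path>`. Its stroke #008000 means engrave at S244, F2518. After flipping Y the toolpath is (149.352,87.443) → (16.279,52.658) → (88.768,54.952) → (73.796,42.752) → (121.416,120.281).

Shape 2 is a line segment drawn with `<line>`. Its stroke #008000 means engrave at S244, F2518. After flipping Y the toolpath is (78.135,100.719) → (110.277,83.741).

Shape 3 is a quadratic bezier drawn with `<path>`. Its stroke #008000 means engrave at S244, F2518. After flipping Y the toolpath is (39.227,86.399) → (55.745,72.281) → (68.962,61.657) → (78.876,54.528) → (85.488,50.894) → (88.798,50.755) → (88.806,54.110).

Shape 4 is a open polyline drawn with `<path>`. Its stroke #008000 means engrave at S244, F2518. After flipping Y the toolpath is (65.542,69.563) → (59.286,52.904) → (89.064,51.631).

Shape 5 is a line segment drawn with `<path>`. Its stroke #008000 means engrave at S244, F2518. After flipping Y the toolpath is (21.403,82.544) → (41.156,72.130).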